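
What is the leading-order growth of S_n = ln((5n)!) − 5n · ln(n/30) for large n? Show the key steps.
S_n ~ 5n · (ln 150 − 1) + O(ln n)

Stirling: ln((5n)!) = 5n ln(5n) − 5n + O(ln n).
  S_n = 5n ln(5n) − 5n − 5n ln(n/30) + O(ln n)
      = 5n ln(5n) − 5n ln n + 5n ln 30 − 5n + O(ln n)
      = 5n ln 5 + 5n ln 30 − 5n + O(ln n)
      = 5n (ln 150 − 1) + O(ln n).
Numerically ln(150) − 1 ≈ 4.0106.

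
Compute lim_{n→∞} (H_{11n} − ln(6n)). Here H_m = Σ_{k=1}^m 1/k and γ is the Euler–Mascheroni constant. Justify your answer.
lim = ln(11/6) + γ

By Euler-Maclaurin, H_m = ln m + γ + O(1/m). So
  H_{11n} − ln(6n) = ln(11n) + γ − ln(6n) + O(1/n)
                       = ln(11/6) + γ + O(1/n).
Hence the limit is ln(11/6) + γ.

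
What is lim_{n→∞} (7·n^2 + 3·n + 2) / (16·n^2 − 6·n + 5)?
lim = 7/16

For large n the leading n^2 terms dominate both numerator and denominator. Dividing top and bottom by n^2, every other term tends to 0, leaving 7/16.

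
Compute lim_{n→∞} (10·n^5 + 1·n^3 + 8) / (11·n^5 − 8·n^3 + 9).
lim = 10/11

For large n the leading n^5 terms dominate both numerator and denominator. Dividing top and bottom by n^5, every other term tends to 0, leaving 10/11.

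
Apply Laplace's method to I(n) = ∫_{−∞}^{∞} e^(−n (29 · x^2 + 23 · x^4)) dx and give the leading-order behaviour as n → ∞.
I(n) ~ sqrt(π/(29n))

φ(x) = 29 · x^2 + 23 · x^4 has its unique global minimum at x* = 0 (since φ'(x) = 58x + 92x^3 = 0 only at x = 0 for real x with both coefficients positive, and φ → ∞ as |x| → ∞). At x* = 0, φ(0) = 0 and φ''(0) = 58. Laplace's method then gives
  I(n) ~ sqrt(2π / (n · φ''(0))) · e^(−n φ(0)) = sqrt(2π / (58n)) = sqrt(π/(29n)).
The 23 · x^4 term contributes only at subleading order (an O(1/n) relative correction).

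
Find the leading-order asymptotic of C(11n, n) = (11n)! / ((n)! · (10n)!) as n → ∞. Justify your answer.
C(11n, n) ~ (285311670611/10000000000)^(n) · sqrt(11/(20π·n))

Write N = n. Apply Stirling to each factorial:
  (11N)! ~ sqrt(2π·11N) · (11N/e)^(11N),
  N! ~ sqrt(2π N) · (N/e)^N,
  (10N)! ~ sqrt(2π·10N) · (10N/e)^(10N).
The exponential factors combine to (11N)^(11N) / (N^N · (10N)^(10N)) = 11^(11N)/10^(10N) = (11^11/10^10)^N = (285311670611/10000000000)^N.
The square-root prefactors combine to sqrt(2π·11N) / (sqrt(2π N)·sqrt(2π·10N)) = sqrt(11 / (2π·10·N)) = sqrt(11/(20π·n)).
Substituting N = n: C(11n, n) ~ (285311670611/10000000000)^(n) · sqrt(11/(20π·n)).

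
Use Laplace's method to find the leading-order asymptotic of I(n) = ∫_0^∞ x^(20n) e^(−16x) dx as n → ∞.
I(n) ~ (sqrt(2π·20n) / 16) · (20n/(16e))^(20n)

Write the integrand as exp(20n ln x − 16x) and set f(x) = 20n ln x − 16x. Then f'(x) = 20n/x − 16 = 0 at x* = 20n/16, and f''(x*) = −20n/x*^2 = −16^2/(20n). Laplace's method (interior maximum) gives
  I(n) ~ e^(f(x*)) · sqrt(2π / |f''(x*)|)
        = exp(20n ln(20n/16) − 20n) · sqrt(2π · 20n / 16^2)
        = (20n/16)^(20n) e^(−20n) · sqrt(2π·20n) / 16
        = (sqrt(2π·20n) / 16) · (20n/(16e))^(20n).
This matches Γ(20n+1)/16^(20n+1) with Stirling applied to Γ.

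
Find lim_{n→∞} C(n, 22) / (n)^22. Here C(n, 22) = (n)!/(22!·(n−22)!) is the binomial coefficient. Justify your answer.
lim = 1/22! = 1/1124000727777607680000

With N = n → ∞: C(N, 22) / N^22 = [N(N−1)…(N−21)] / (22! · N^22) = (1/22!) · 1 · (1 − 1/n) · … · (1 − 21/n). Each factor → 1 as N → ∞, so the limit is 1/22! = 1/1124000727777607680000.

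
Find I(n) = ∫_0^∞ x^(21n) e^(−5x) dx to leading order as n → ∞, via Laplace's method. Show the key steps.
I(n) ~ (sqrt(2π·21n) / 5) · (21n/(5e))^(21n)

Write the integrand as exp(21n ln x − 5x) and set f(x) = 21n ln x − 5x. Then f'(x) = 21n/x − 5 = 0 at x* = 21n/5, and f''(x*) = −21n/x*^2 = −5^2/(21n). Laplace's method (interior maximum) gives
  I(n) ~ e^(f(x*)) · sqrt(2π / |f''(x*)|)
        = exp(21n ln(21n/5) − 21n) · sqrt(2π · 21n / 5^2)
        = (21n/5)^(21n) e^(−21n) · sqrt(2π·21n) / 5
        = (sqrt(2π·21n) / 5) · (21n/(5e))^(21n).
This matches Γ(21n+1)/5^(21n+1) with Stirling applied to Γ.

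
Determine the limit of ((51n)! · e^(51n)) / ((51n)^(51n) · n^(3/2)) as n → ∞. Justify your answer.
lim = 0

Stirling: (51n)! ~ sqrt(2π·51n) · (51n/e)^(51n). Hence
  (51n)! · e^(51n) / (51n)^(51n) ~ sqrt(2π·51n).
Dividing by n^(3/2): sqrt(2π·51n) / n^(3/2) = sqrt(2π·51) · n^((1−3)/2), so the expression behaves like sqrt(2π·51) · n^((1−3)/2) → 0.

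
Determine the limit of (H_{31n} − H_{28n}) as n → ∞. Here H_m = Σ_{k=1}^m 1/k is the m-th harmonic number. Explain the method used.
lim = ln(31/28)

Euler-Maclaurin gives H_m = ln m + γ + 1/(2m) + O(1/m^2). The γ and O(1/m) terms cancel in the difference:
  H_{31n} − H_{28n} = ln(31n) − ln(28n) + O(1/n) = ln(31/28) + O(1/n).
Hence the limit is ln(31/28).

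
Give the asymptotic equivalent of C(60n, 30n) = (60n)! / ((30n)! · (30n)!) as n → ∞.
C(60n, 30n) ~ (4)^(30n) · sqrt(1/(π·30n))

Write N = 30n. Apply Stirling to each factorial:
  (2N)! ~ sqrt(2π·2N) · (2N/e)^(2N),
  N! ~ sqrt(2π N) · (N/e)^N,
  (1N)! ~ sqrt(2π·1N) · (1N/e)^(1N).
The exponential factors combine to (2N)^(2N) / (N^N · (1N)^(1N)) = 2^(2N)/1^(1N) = (2^2/1^1)^N = (4)^N.
The square-root prefactors combine to sqrt(2π·2N) / (sqrt(2π N)·sqrt(2π·1N)) = sqrt(2 / (2π·1·N)) = sqrt(1/(π·30n)).
Substituting N = 30n: C(60n, 30n) ~ (4)^(30n) · sqrt(1/(π·30n)).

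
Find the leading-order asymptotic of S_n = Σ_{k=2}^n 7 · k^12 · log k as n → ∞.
S_n ~ 7 · n^13 log n / 13 − 7 · n^13 / 169

By integral comparison, S_n = ∫_1^n 7 · x^12 · log x dx + O(n^12 · log n). For the integral, ∫ x^12 log x dx = n^13 log n / 13 − n^13/169 (integration by parts). Hence S_n ~ 7 · n^13 log n / 13 − 7 · n^13 / 169.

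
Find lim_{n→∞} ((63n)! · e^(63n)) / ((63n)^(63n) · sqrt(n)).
lim = sqrt(2π·63)

Stirling: (63n)! ~ sqrt(2π·63n) · (63n/e)^(63n). Hence
  (63n)! · e^(63n) / (63n)^(63n) ~ sqrt(2π·63n).
Dividing by sqrt(n): sqrt(2π·63n) / sqrt(n) = sqrt(2π·63) · n^((1−1)/2), so the limit is sqrt(2π·63).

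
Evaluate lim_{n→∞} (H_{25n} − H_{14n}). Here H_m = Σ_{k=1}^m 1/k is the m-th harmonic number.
lim = ln(25/14)

Euler-Maclaurin gives H_m = ln m + γ + 1/(2m) + O(1/m^2). The γ and O(1/m) terms cancel in the difference:
  H_{25n} − H_{14n} = ln(25n) − ln(14n) + O(1/n) = ln(25/14) + O(1/n).
Hence the limit is ln(25/14).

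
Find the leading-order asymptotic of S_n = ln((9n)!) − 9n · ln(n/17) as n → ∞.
S_n ~ 9n · (ln 153 − 1) + O(ln n)

Stirling: ln((9n)!) = 9n ln(9n) − 9n + O(ln n).
  S_n = 9n ln(9n) − 9n − 9n ln(n/17) + O(ln n)
      = 9n ln(9n) − 9n ln n + 9n ln 17 − 9n + O(ln n)
      = 9n ln 9 + 9n ln 17 − 9n + O(ln n)
      = 9n (ln 153 − 1) + O(ln n).
Numerically ln(153) − 1 ≈ 4.0304.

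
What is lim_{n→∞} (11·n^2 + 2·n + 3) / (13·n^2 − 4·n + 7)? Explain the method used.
lim = 11/13

For large n the leading n^2 terms dominate both numerator and denominator. Dividing top and bottom by n^2, every other term tends to 0, leaving 11/13.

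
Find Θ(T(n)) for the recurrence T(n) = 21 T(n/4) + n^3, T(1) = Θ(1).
T(n) = Θ(n^3)

log_4 21 ≈ 2.196. f(n) = n^3 dominates n^(log_4 21) since 3 > 2.196, and the regularity condition a·f(n/b) = 21·(n/4)^3 = (21/64)·n^3 ≤ c·f(n) holds with c = 21/64 ≈ 0.328 < 1. So this is Case 3: T(n) = Θ(f(n)) = Θ(n^3).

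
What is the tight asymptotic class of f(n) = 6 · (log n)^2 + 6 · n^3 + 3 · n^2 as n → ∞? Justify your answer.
f(n) ∈ Θ(n^3)

Compare the terms by growth order. For large n, n^a · (log n)^b dominates n^a' · (log n)^b' iff a > a', or (a = a' and b > b'). Ranking the 3 terms shows the dominant one is 6 · n^3. Hence f(n) ∈ Θ(n^3).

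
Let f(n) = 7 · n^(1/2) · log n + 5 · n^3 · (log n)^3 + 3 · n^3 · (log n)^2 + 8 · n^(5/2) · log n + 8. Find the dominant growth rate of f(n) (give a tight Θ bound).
f(n) ∈ Θ(n^3 · (log n)^3)

Compare the terms by growth order. For large n, n^a · (log n)^b dominates n^a' · (log n)^b' iff a > a', or (a = a' and b > b'). Ranking the 5 terms shows the dominant one is 5 · n^3 · (log n)^3. Hence f(n) ∈ Θ(n^3 · (log n)^3).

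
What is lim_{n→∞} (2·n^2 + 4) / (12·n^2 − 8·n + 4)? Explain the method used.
lim = 2/12 = 1/6

For large n the leading n^2 terms dominate both numerator and denominator. Dividing top and bottom by n^2, every other term tends to 0, leaving 2/12 = 1/6.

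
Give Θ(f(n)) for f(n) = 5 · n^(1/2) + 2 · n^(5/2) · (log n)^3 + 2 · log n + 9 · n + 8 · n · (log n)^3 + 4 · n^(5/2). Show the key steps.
f(n) ∈ Θ(n^(5/2) · (log n)^3)

Compare the terms by growth order. For large n, n^a · (log n)^b dominates n^a' · (log n)^b' iff a > a', or (a = a' and b > b'). Ranking the 6 terms shows the dominant one is 2 · n^(5/2) · (log n)^3. Hence f(n) ∈ Θ(n^(5/2) · (log n)^3).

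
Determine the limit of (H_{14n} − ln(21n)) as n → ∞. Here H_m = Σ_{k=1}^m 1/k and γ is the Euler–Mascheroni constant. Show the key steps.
lim = ln(2/3) + γ

By Euler-Maclaurin, H_m = ln m + γ + O(1/m). So
  H_{14n} − ln(21n) = ln(14n) + γ − ln(21n) + O(1/n)
                       = ln(14/21) + γ + O(1/n).
Hence the limit is ln(14/21) + γ (= ln(2/3)).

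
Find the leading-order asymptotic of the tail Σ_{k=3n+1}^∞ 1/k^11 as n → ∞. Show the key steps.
Σ_{k>3n} 1/k^11 ~ 1/(10 · (3n)^10)

Compare to the integral: ∫_{3n}^∞ x^(−11) dx = [−x^(−10)/10]_{3n}^∞ = 1/((11−1)·(3n)^10). Euler-Maclaurin then gives
  Σ_{k>3n} 1/k^11 = ∫_{3n}^∞ dx/x^11 − 1/(2·(3n)^11) + O(1/(3n)^12).
(Equivalently this is ζ(11) − Σ_{k≤3n} 1/k^11.)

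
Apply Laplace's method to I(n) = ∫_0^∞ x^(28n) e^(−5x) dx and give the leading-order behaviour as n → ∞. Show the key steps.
I(n) ~ (sqrt(2π·28n) / 5) · (28n/(5e))^(28n)

Write the integrand as exp(28n ln x − 5x) and set f(x) = 28n ln x − 5x. Then f'(x) = 28n/x − 5 = 0 at x* = 28n/5, and f''(x*) = −28n/x*^2 = −5^2/(28n). Laplace's method (interior maximum) gives
  I(n) ~ e^(f(x*)) · sqrt(2π / |f''(x*)|)
        = exp(28n ln(28n/5) − 28n) · sqrt(2π · 28n / 5^2)
        = (28n/5)^(28n) e^(−28n) · sqrt(2π·28n) / 5
        = (sqrt(2π·28n) / 5) · (28n/(5e))^(28n).
This matches Γ(28n+1)/5^(28n+1) with Stirling applied to Γ.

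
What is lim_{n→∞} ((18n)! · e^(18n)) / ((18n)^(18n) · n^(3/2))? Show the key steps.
lim = 0

Stirling: (18n)! ~ sqrt(2π·18n) · (18n/e)^(18n). Hence
  (18n)! · e^(18n) / (18n)^(18n) ~ sqrt(2π·18n).
Dividing by n^(3/2): sqrt(2π·18n) / n^(3/2) = sqrt(2π·18) · n^((1−3)/2), so the expression behaves like sqrt(2π·18) · n^((1−3)/2) → 0.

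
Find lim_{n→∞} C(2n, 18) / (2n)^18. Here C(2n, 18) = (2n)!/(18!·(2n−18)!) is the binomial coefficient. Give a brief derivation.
lim = 1/18! = 1/6402373705728000

With N = 2n → ∞: C(N, 18) / N^18 = [N(N−1)…(N−17)] / (18! · N^18) = (1/18!) · 1 · (1 − 1/(2n)) · … · (1 − 17/(2n)). Each factor → 1 as N → ∞, so the limit is 1/18! = 1/6402373705728000.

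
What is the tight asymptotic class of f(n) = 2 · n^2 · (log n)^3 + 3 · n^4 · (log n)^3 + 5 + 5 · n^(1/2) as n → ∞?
f(n) ∈ Θ(n^4 · (log n)^3)

Compare the terms by growth order. For large n, n^a · (log n)^b dominates n^a' · (log n)^b' iff a > a', or (a = a' and b > b'). Ranking the 4 terms shows the dominant one is 3 · n^4 · (log n)^3. Hence f(n) ∈ Θ(n^4 · (log n)^3).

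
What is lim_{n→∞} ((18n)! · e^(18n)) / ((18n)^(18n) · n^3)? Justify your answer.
lim = 0

Stirling: (18n)! ~ sqrt(2π·18n) · (18n/e)^(18n). Hence
  (18n)! · e^(18n) / (18n)^(18n) ~ sqrt(2π·18n).
Dividing by n^3: sqrt(2π·18n) / n^3 = sqrt(2π·18) · n^((1−6)/2), so the expression behaves like sqrt(2π·18) · n^((1−6)/2) → 0.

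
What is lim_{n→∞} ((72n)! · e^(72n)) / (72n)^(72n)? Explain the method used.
lim = ∞

Stirling: (72n)! ~ sqrt(2π·72n) · (72n/e)^(72n). Hence
  (72n)! · e^(72n) / (72n)^(72n) ~ sqrt(2π·72n) = sqrt(2π·72) · sqrt(n) → ∞.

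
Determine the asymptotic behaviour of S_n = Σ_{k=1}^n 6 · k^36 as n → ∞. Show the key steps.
S_n ~ 6 · n^37 / 37

By integral comparison (Euler-Maclaurin), Σ_{k=1}^n 6 · k^36 = 6 · ∫_0^n x^36 dx + O(n^36) = 6 · n^37/37 + O(n^36). (Equivalently, Faulhaber's formula gives the same leading term.)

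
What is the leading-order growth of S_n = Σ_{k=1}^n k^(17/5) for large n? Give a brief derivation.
S_n ~ (5/22) · n^(22/5)

Integral comparison: Σ_{k=1}^n k^(17/5) = ∫_0^n x^(17/5) dx + O(n^(17/5)). The integral is n^(1 + 17/5) / (1 + 17/5) = n^((17+5)/5) / ((17+5)/5) = (5/22) · n^(22/5).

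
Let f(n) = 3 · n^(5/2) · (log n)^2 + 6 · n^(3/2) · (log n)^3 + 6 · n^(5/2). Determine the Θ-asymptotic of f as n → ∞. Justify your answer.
f(n) ∈ Θ(n^(5/2) · (log n)^2)

Compare the terms by growth order. For large n, n^a · (log n)^b dominates n^a' · (log n)^b' iff a > a', or (a = a' and b > b'). Ranking the 3 terms shows the dominant one is 3 · n^(5/2) · (log n)^2. Hence f(n) ∈ Θ(n^(5/2) · (log n)^2).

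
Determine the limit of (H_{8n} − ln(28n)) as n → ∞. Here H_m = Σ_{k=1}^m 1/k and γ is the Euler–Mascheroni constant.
lim = ln(2/7) + γ

By Euler-Maclaurin, H_m = ln m + γ + O(1/m). So
  H_{8n} − ln(28n) = ln(8n) + γ − ln(28n) + O(1/n)
                       = ln(8/28) + γ + O(1/n).
Hence the limit is ln(8/28) + γ (= ln(2/7)).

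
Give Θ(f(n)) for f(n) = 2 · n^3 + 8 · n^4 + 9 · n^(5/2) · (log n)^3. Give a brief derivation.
f(n) ∈ Θ(n^4)

Compare the terms by growth order. For large n, n^a · (log n)^b dominates n^a' · (log n)^b' iff a > a', or (a = a' and b > b'). Ranking the 3 terms shows the dominant one is 8 · n^4. Hence f(n) ∈ Θ(n^4).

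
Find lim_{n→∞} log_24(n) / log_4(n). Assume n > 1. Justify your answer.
lim = ln(4) / ln(24) = log_24(4)

Change of base: log_24(n) = ln n / ln 24 and log_4(n) = ln n / ln 4. The ratio is (ln n / ln 24) · (ln 4 / ln n) = ln 4 / ln 24, a constant independent of n. So the limit is ln 4 / ln 24 = log_24(4).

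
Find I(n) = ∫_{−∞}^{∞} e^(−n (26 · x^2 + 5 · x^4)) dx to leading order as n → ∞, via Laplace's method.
I(n) ~ sqrt(π/(26n))

φ(x) = 26 · x^2 + 5 · x^4 has its unique global minimum at x* = 0 (since φ'(x) = 52x + 20x^3 = 0 only at x = 0 for real x with both coefficients positive, and φ → ∞ as |x| → ∞). At x* = 0, φ(0) = 0 and φ''(0) = 52. Laplace's method then gives
  I(n) ~ sqrt(2π / (n · φ''(0))) · e^(−n φ(0)) = sqrt(2π / (52n)) = sqrt(π/(26n)).
The 5 · x^4 term contributes only at subleading order (an O(1/n) relative correction).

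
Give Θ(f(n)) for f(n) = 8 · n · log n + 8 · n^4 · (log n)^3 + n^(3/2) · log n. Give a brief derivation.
f(n) ∈ Θ(n^4 · (log n)^3)

Compare the terms by growth order. For large n, n^a · (log n)^b dominates n^a' · (log n)^b' iff a > a', or (a = a' and b > b'). Ranking the 3 terms shows the dominant one is 8 · n^4 · (log n)^3. Hence f(n) ∈ Θ(n^4 · (log n)^3).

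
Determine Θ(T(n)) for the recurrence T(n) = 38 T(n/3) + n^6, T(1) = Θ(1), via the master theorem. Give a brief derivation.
T(n) = Θ(n^6)

log_3 38 ≈ 3.311. f(n) = n^6 dominates n^(log_3 38) since 6 > 3.311, and the regularity condition a·f(n/b) = 38·(n/3)^6 = (38/729)·n^6 ≤ c·f(n) holds with c = 38/729 ≈ 0.0521 < 1. So this is Case 3: T(n) = Θ(f(n)) = Θ(n^6).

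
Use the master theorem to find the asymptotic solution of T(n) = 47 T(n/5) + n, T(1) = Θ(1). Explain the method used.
T(n) = Θ(n^(log_5 47))

Master theorem: compare f(n) = n to n^(log_5 47) where log_5 47 ≈ 2.392. Since 1 < log_5 47, we have f(n) = O(n^(log_5 47 − ε)) for some ε > 0 — Case 1. Hence T(n) = Θ(n^(log_5 47)).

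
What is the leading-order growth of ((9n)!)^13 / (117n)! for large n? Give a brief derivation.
((9n)!)^13/(117n)! ~ ((2π·9n)^(12/2) / sqrt(13)) · 13^(−13·9n)  →  0

Write N = 9n. Stirling: N! ~ sqrt(2π N)(N/e)^N and (13N)! ~ sqrt(2π·13N)·(13N/e)^(13N).
  (N!)^13/(13N)! ~ (2π N)^(13/2) (N/e)^(13N) / [sqrt(2π·13N) (13N/e)^(13N)]
     = (2π N)^(13/2) / sqrt(2π·13N) · (N/(13N))^(13N)
     = (2π N)^((13−1)/2) / sqrt(13) · 13^(−13N).
Since 13^13 > 1, the factor 13^(−13N) decays exponentially, so the ratio → 0. Substituting N = 9n gives the stated form.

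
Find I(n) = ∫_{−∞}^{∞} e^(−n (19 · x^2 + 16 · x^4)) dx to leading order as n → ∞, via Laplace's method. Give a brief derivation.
I(n) ~ sqrt(π/(19n))

φ(x) = 19 · x^2 + 16 · x^4 has its unique global minimum at x* = 0 (since φ'(x) = 38x + 64x^3 = 0 only at x = 0 for real x with both coefficients positive, and φ → ∞ as |x| → ∞). At x* = 0, φ(0) = 0 and φ''(0) = 38. Laplace's method then gives
  I(n) ~ sqrt(2π / (n · φ''(0))) · e^(−n φ(0)) = sqrt(2π / (38n)) = sqrt(π/(19n)).
The 16 · x^4 term contributes only at subleading order (an O(1/n) relative correction).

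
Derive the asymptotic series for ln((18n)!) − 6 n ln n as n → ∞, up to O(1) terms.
ln((18n)!) − 6 n ln n = 12 n ln n + 18(ln 18 − 1) n + (1/2) ln(2π·18n) + O(1/n)

Stirling: ln((18n)!) = 18n ln(18n) − 18n + (1/2) ln(2π·18n) + O(1/n).
Expand 18n ln(18n) = 18n (ln n + ln 18) = 18n ln n + 18n ln 18.
Subtract 6n ln n: leading term is (18 − 6) n ln n = 12 n ln n. The next term is 18n ln 18 − 18n = 18(ln 18 − 1) n. Then the (1/2) ln(2π·18n) correction.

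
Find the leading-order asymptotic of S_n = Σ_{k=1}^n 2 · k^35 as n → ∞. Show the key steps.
S_n ~ n^36 / 18

By integral comparison (Euler-Maclaurin), Σ_{k=1}^n 2 · k^35 = 2 · ∫_0^n x^35 dx + O(n^35) = 2 · n^36/36 = n^36 / 18 + O(n^35). (Equivalently, Faulhaber's formula gives the same leading term.)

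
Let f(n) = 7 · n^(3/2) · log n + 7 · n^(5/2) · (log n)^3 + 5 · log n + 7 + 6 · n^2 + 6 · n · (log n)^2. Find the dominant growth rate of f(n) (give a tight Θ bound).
f(n) ∈ Θ(n^(5/2) · (log n)^3)

Compare the terms by growth order. For large n, n^a · (log n)^b dominates n^a' · (log n)^b' iff a > a', or (a = a' and b > b'). Ranking the 6 terms shows the dominant one is 7 · n^(5/2) · (log n)^3. Hence f(n) ∈ Θ(n^(5/2) · (log n)^3).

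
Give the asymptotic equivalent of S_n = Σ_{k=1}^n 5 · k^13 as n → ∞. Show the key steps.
S_n ~ 5 · n^14 / 14

By integral comparison (Euler-Maclaurin), Σ_{k=1}^n 5 · k^13 = 5 · ∫_0^n x^13 dx + O(n^13) = 5 · n^14/14 + O(n^13). (Equivalently, Faulhaber's formula gives the same leading term.)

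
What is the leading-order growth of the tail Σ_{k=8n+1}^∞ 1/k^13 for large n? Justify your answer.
Σ_{k>8n} 1/k^13 ~ 1/(12 · (8n)^12)

Compare to the integral: ∫_{8n}^∞ x^(−13) dx = [−x^(−12)/12]_{8n}^∞ = 1/((13−1)·(8n)^12). Euler-Maclaurin then gives
  Σ_{k>8n} 1/k^13 = ∫_{8n}^∞ dx/x^13 − 1/(2·(8n)^13) + O(1/(8n)^14).
(Equivalently this is ζ(13) − Σ_{k≤8n} 1/k^13.)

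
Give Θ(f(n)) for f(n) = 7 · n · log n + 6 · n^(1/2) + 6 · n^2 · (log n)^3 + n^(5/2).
f(n) ∈ Θ(n^(5/2))

Compare the terms by growth order. For large n, n^a · (log n)^b dominates n^a' · (log n)^b' iff a > a', or (a = a' and b > b'). Ranking the 4 terms shows the dominant one is n^(5/2). Hence f(n) ∈ Θ(n^(5/2)).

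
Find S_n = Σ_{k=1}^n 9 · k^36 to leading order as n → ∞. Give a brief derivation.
S_n ~ 9 · n^37 / 37

By integral comparison (Euler-Maclaurin), Σ_{k=1}^n 9 · k^36 = 9 · ∫_0^n x^36 dx + O(n^36) = 9 · n^37/37 + O(n^36). (Equivalently, Faulhaber's formula gives the same leading term.)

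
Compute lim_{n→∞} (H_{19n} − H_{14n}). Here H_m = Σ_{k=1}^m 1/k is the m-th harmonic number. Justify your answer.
lim = ln(19/14)

Euler-Maclaurin gives H_m = ln m + γ + 1/(2m) + O(1/m^2). The γ and O(1/m) terms cancel in the difference:
  H_{19n} − H_{14n} = ln(19n) − ln(14n) + O(1/n) = ln(19/14) + O(1/n).
Hence the limit is ln(19/14).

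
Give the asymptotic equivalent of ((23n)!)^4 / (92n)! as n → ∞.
((23n)!)^4/(92n)! ~ ((2π·23n)^(3/2) / 2) · 4^(−4·23n)  →  0

Write N = 23n. Stirling: N! ~ sqrt(2π N)(N/e)^N and (4N)! ~ sqrt(2π·4N)·(4N/e)^(4N).
  (N!)^4/(4N)! ~ (2π N)^(4/2) (N/e)^(4N) / [sqrt(2π·4N) (4N/e)^(4N)]
     = (2π N)^(4/2) / sqrt(2π·4N) · (N/(4N))^(4N)
     = (2π N)^((4−1)/2) / 2 · 4^(−4N).
Since 4^4 > 1, the factor 4^(−4N) decays exponentially, so the ratio → 0. Substituting N = 23n gives the stated form.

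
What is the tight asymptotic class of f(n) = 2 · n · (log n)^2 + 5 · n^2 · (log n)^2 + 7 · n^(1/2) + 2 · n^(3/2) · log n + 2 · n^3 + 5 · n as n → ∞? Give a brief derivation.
f(n) ∈ Θ(n^3)

Compare the terms by growth order. For large n, n^a · (log n)^b dominates n^a' · (log n)^b' iff a > a', or (a = a' and b > b'). Ranking the 6 terms shows the dominant one is 2 · n^3. Hence f(n) ∈ Θ(n^3).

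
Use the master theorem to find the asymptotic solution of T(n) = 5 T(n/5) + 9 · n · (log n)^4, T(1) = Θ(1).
T(n) = Θ(n · (log n)^5)

Here log_5 5 = 1 and f(n) = 9 · n · (log n)^4 = Θ(n^(log_5 5) · (log n)^4). This is the extended Case 2 of the master theorem (f matches the critical exponent up to log factors), giving T(n) = Θ(n^(log_5 5) · (log n)^(4+1)) = Θ(n · (log n)^5).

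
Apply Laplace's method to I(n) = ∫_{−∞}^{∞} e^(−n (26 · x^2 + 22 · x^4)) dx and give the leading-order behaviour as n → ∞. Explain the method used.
I(n) ~ sqrt(π/(26n))

φ(x) = 26 · x^2 + 22 · x^4 has its unique global minimum at x* = 0 (since φ'(x) = 52x + 88x^3 = 0 only at x = 0 for real x with both coefficients positive, and φ → ∞ as |x| → ∞). At x* = 0, φ(0) = 0 and φ''(0) = 52. Laplace's method then gives
  I(n) ~ sqrt(2π / (n · φ''(0))) · e^(−n φ(0)) = sqrt(2π / (52n)) = sqrt(π/(26n)).
The 22 · x^4 term contributes only at subleading order (an O(1/n) relative correction).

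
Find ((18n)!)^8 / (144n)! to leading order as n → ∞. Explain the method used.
((18n)!)^8/(144n)! ~ ((2π·18n)^(7/2) / sqrt(8)) · 8^(−8·18n)  →  0

Write N = 18n. Stirling: N! ~ sqrt(2π N)(N/e)^N and (8N)! ~ sqrt(2π·8N)·(8N/e)^(8N).
  (N!)^8/(8N)! ~ (2π N)^(8/2) (N/e)^(8N) / [sqrt(2π·8N) (8N/e)^(8N)]
     = (2π N)^(8/2) / sqrt(2π·8N) · (N/(8N))^(8N)
     = (2π N)^((8−1)/2) / sqrt(8) · 8^(−8N).
Since 8^8 > 1, the factor 8^(−8N) decays exponentially, so the ratio → 0. Substituting N = 18n gives the stated form.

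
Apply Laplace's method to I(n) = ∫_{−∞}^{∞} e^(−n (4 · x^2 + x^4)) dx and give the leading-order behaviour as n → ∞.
I(n) ~ sqrt(π/(4n))

φ(x) = 4 · x^2 + x^4 has its unique global minimum at x* = 0 (since φ'(x) = 8x + 4x^3 = 0 only at x = 0 for real x with both coefficients positive, and φ → ∞ as |x| → ∞). At x* = 0, φ(0) = 0 and φ''(0) = 8. Laplace's method then gives
  I(n) ~ sqrt(2π / (n · φ''(0))) · e^(−n φ(0)) = sqrt(2π / (8n)) = sqrt(π/(4n)).
The x^4 term contributes only at subleading order (an O(1/n) relative correction).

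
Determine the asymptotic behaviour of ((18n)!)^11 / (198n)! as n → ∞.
((18n)!)^11/(198n)! ~ ((2π·18n)^(10/2) / sqrt(11)) · 11^(−11·18n)  →  0

Write N = 18n. Stirling: N! ~ sqrt(2π N)(N/e)^N and (11N)! ~ sqrt(2π·11N)·(11N/e)^(11N).
  (N!)^11/(11N)! ~ (2π N)^(11/2) (N/e)^(11N) / [sqrt(2π·11N) (11N/e)^(11N)]
     = (2π N)^(11/2) / sqrt(2π·11N) · (N/(11N))^(11N)
     = (2π N)^((11−1)/2) / sqrt(11) · 11^(−11N).
Since 11^11 > 1, the factor 11^(−11N) decays exponentially, so the ratio → 0. Substituting N = 18n gives the stated form.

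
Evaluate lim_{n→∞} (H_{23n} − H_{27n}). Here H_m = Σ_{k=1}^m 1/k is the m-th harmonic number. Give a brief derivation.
lim = ln(23/27)

Euler-Maclaurin gives H_m = ln m + γ + 1/(2m) + O(1/m^2). The γ and O(1/m) terms cancel in the difference:
  H_{23n} − H_{27n} = ln(23n) − ln(27n) + O(1/n) = ln(23/27) + O(1/n).
Hence the limit is ln(23/27).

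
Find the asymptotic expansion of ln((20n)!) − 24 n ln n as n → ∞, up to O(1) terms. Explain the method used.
ln((20n)!) − 24 n ln n = −4 n ln n + 20(ln 20 − 1) n + (1/2) ln(2π·20n) + O(1/n)

Stirling: ln((20n)!) = 20n ln(20n) − 20n + (1/2) ln(2π·20n) + O(1/n).
Expand 20n ln(20n) = 20n (ln n + ln 20) = 20n ln n + 20n ln 20.
Subtract 24n ln n: leading term is (20 − 24) n ln n = −4 n ln n. The next term is 20n ln 20 − 20n = 20(ln 20 − 1) n. Then the (1/2) ln(2π·20n) correction.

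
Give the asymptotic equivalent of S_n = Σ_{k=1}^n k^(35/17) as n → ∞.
S_n ~ (17/52) · n^(52/17)

Integral comparison: Σ_{k=1}^n k^(35/17) = ∫_0^n x^(35/17) dx + O(n^(35/17)). The integral is n^(1 + 35/17) / (1 + 35/17) = n^((35+17)/17) / ((35+17)/17) = (17/52) · n^(52/17).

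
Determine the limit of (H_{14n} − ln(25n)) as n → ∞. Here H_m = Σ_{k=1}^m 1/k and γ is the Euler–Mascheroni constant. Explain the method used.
lim = ln(14/25) + γ

By Euler-Maclaurin, H_m = ln m + γ + O(1/m). So
  H_{14n} − ln(25n) = ln(14n) + γ − ln(25n) + O(1/n)
                       = ln(14/25) + γ + O(1/n).
Hence the limit is ln(14/25) + γ.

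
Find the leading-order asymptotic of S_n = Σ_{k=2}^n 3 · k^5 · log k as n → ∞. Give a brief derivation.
S_n ~ n^6 log n / 2 − n^6 / 12

By integral comparison, S_n = ∫_1^n 3 · x^5 · log x dx + O(n^5 · log n). For the integral, ∫ x^5 log x dx = n^6 log n / 6 − n^6/36 (integration by parts). Hence S_n ~ n^6 log n / 2 − n^6 / 12.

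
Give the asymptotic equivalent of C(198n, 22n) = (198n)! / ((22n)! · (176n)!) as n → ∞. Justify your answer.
C(198n, 22n) ~ (387420489/16777216)^(22n) · sqrt(9/(16π·22n))

Write N = 22n. Apply Stirling to each factorial:
  (9N)! ~ sqrt(2π·9N) · (9N/e)^(9N),
  N! ~ sqrt(2π N) · (N/e)^N,
  (8N)! ~ sqrt(2π·8N) · (8N/e)^(8N).
The exponential factors combine to (9N)^(9N) / (N^N · (8N)^(8N)) = 9^(9N)/8^(8N) = (9^9/8^8)^N = (387420489/16777216)^N.
The square-root prefactors combine to sqrt(2π·9N) / (sqrt(2π N)·sqrt(2π·8N)) = sqrt(9 / (2π·8·N)) = sqrt(9/(16π·22n)).
Substituting N = 22n: C(198n, 22n) ~ (387420489/16777216)^(22n) · sqrt(9/(16π·22n)).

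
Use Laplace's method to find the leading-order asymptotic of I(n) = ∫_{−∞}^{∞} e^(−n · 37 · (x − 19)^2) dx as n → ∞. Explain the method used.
I(n) = sqrt(π/(37n))

Here φ(x) = 37 · (x − 19)^2 has its unique minimum at x* = 19 with φ(x*) = 0 and φ''(x*) = 74. Laplace's method gives
  I(n) ~ e^(−n φ(x*)) · sqrt(2π / (n · φ''(x*))) = sqrt(2π / (74n)) = sqrt(π/(37n)).
This is exact: substituting u = (x − 19)·sqrt(37n) gives I(n) = (1/sqrt(37n)) ∫_{−∞}^{∞} e^(−u^2) du = sqrt(π/(37n)).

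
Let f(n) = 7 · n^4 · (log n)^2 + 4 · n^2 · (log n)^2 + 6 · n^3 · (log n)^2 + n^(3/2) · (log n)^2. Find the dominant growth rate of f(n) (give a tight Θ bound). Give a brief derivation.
f(n) ∈ Θ(n^4 · (log n)^2)

Compare the terms by growth order. For large n, n^a · (log n)^b dominates n^a' · (log n)^b' iff a > a', or (a = a' and b > b'). Ranking the 4 terms shows the dominant one is 7 · n^4 · (log n)^2. Hence f(n) ∈ Θ(n^4 · (log n)^2).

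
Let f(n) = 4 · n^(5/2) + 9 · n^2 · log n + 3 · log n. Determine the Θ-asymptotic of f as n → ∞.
f(n) ∈ Θ(n^(5/2))

Compare the terms by growth order. For large n, n^a · (log n)^b dominates n^a' · (log n)^b' iff a > a', or (a = a' and b > b'). Ranking the 3 terms shows the dominant one is 4 · n^(5/2). Hence f(n) ∈ Θ(n^(5/2)).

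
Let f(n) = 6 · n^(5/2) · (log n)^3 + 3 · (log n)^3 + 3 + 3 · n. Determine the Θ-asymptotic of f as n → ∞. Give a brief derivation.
f(n) ∈ Θ(n^(5/2) · (log n)^3)

Compare the terms by growth order. For large n, n^a · (log n)^b dominates n^a' · (log n)^b' iff a > a', or (a = a' and b > b'). Ranking the 4 terms shows the dominant one is 6 · n^(5/2) · (log n)^3. Hence f(n) ∈ Θ(n^(5/2) · (log n)^3).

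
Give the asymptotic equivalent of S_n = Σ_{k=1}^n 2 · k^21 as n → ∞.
S_n ~ n^22 / 11

By integral comparison (Euler-Maclaurin), Σ_{k=1}^n 2 · k^21 = 2 · ∫_0^n x^21 dx + O(n^21) = 2 · n^22/22 = n^22 / 11 + O(n^21). (Equivalently, Faulhaber's formula gives the same leading term.)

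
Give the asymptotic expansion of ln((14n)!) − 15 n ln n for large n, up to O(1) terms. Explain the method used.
ln((14n)!) − 15 n ln n = −n ln n + 14(ln 14 − 1) n + (1/2) ln(2π·14n) + O(1/n)

Stirling: ln((14n)!) = 14n ln(14n) − 14n + (1/2) ln(2π·14n) + O(1/n).
Expand 14n ln(14n) = 14n (ln n + ln 14) = 14n ln n + 14n ln 14.
Subtract 15n ln n: leading term is (14 − 15) n ln n = −n ln n. The next term is 14n ln 14 − 14n = 14(ln 14 − 1) n. Then the (1/2) ln(2π·14n) correction.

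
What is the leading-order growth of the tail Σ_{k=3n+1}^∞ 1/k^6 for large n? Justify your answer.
Σ_{k>3n} 1/k^6 ~ 1/(5 · (3n)^5)

Compare to the integral: ∫_{3n}^∞ x^(−6) dx = [−x^(−5)/5]_{3n}^∞ = 1/((6−1)·(3n)^5). Euler-Maclaurin then gives
  Σ_{k>3n} 1/k^6 = ∫_{3n}^∞ dx/x^6 − 1/(2·(3n)^6) + O(1/(3n)^7).
(Equivalently this is ζ(6) − Σ_{k≤3n} 1/k^6.)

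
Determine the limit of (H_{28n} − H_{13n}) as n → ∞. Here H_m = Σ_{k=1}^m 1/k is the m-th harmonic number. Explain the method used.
lim = ln(28/13)

Euler-Maclaurin gives H_m = ln m + γ + 1/(2m) + O(1/m^2). The γ and O(1/m) terms cancel in the difference:
  H_{28n} − H_{13n} = ln(28n) − ln(13n) + O(1/n) = ln(28/13) + O(1/n).
Hence the limit is ln(28/13).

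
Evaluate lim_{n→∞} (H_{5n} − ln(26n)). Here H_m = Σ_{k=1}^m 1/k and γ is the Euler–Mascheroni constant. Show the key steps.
lim = ln(5/26) + γ

By Euler-Maclaurin, H_m = ln m + γ + O(1/m). So
  H_{5n} − ln(26n) = ln(5n) + γ − ln(26n) + O(1/n)
                       = ln(5/26) + γ + O(1/n).
Hence the limit is ln(5/26) + γ.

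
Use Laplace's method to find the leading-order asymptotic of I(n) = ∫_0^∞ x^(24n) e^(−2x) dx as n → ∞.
I(n) ~ (sqrt(2π·24n) / 2) · (24n/(2e))^(24n)

Write the integrand as exp(24n ln x − 2x) and set f(x) = 24n ln x − 2x. Then f'(x) = 24n/x − 2 = 0 at x* = 24n/2, and f''(x*) = −24n/x*^2 = −2^2/(24n). Laplace's method (interior maximum) gives
  I(n) ~ e^(f(x*)) · sqrt(2π / |f''(x*)|)
        = exp(24n ln(24n/2) − 24n) · sqrt(2π · 24n / 2^2)
        = (24n/2)^(24n) e^(−24n) · sqrt(2π·24n) / 2
        = (sqrt(2π·24n) / 2) · (24n/(2e))^(24n).
This matches Γ(24n+1)/2^(24n+1) with Stirling applied to Γ.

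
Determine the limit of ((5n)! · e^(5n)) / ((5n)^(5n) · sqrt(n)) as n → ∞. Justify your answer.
lim = sqrt(2π·5)

Stirling: (5n)! ~ sqrt(2π·5n) · (5n/e)^(5n). Hence
  (5n)! · e^(5n) / (5n)^(5n) ~ sqrt(2π·5n).
Dividing by sqrt(n): sqrt(2π·5n) / sqrt(n) = sqrt(2π·5) · n^((1−1)/2), so the limit is sqrt(2π·5).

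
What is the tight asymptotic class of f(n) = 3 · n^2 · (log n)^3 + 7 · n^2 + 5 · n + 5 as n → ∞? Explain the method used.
f(n) ∈ Θ(n^2 · (log n)^3)

Compare the terms by growth order. For large n, n^a · (log n)^b dominates n^a' · (log n)^b' iff a > a', or (a = a' and b > b'). Ranking the 4 terms shows the dominant one is 3 · n^2 · (log n)^3. Hence f(n) ∈ Θ(n^2 · (log n)^3).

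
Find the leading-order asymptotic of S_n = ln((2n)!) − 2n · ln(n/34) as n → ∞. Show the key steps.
S_n ~ 2n · (ln 68 − 1) + O(ln n)

Stirling: ln((2n)!) = 2n ln(2n) − 2n + O(ln n).
  S_n = 2n ln(2n) − 2n − 2n ln(n/34) + O(ln n)
      = 2n ln(2n) − 2n ln n + 2n ln 34 − 2n + O(ln n)
      = 2n ln 2 + 2n ln 34 − 2n + O(ln n)
      = 2n (ln 68 − 1) + O(ln n).
Numerically ln(68) − 1 ≈ 3.2195.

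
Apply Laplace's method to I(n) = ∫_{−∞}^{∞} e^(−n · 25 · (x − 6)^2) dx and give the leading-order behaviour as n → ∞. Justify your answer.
I(n) = sqrt(π/(25n))

Here φ(x) = 25 · (x − 6)^2 has its unique minimum at x* = 6 with φ(x*) = 0 and φ''(x*) = 50. Laplace's method gives
  I(n) ~ e^(−n φ(x*)) · sqrt(2π / (n · φ''(x*))) = sqrt(2π / (50n)) = sqrt(π/(25n)).
This is exact: substituting u = (x − 6)·sqrt(25n) gives I(n) = (1/sqrt(25n)) ∫_{−∞}^{∞} e^(−u^2) du = sqrt(π/(25n)).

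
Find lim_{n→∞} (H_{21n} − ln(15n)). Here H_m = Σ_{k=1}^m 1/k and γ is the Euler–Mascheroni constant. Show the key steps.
lim = ln(7/5) + γ

By Euler-Maclaurin, H_m = ln m + γ + O(1/m). So
  H_{21n} − ln(15n) = ln(21n) + γ − ln(15n) + O(1/n)
                       = ln(21/15) + γ + O(1/n).
Hence the limit is ln(21/15) + γ (= ln(7/5)).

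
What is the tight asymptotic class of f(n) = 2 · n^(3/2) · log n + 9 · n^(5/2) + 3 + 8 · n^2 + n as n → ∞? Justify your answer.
f(n) ∈ Θ(n^(5/2))

Compare the terms by growth order. For large n, n^a · (log n)^b dominates n^a' · (log n)^b' iff a > a', or (a = a' and b > b'). Ranking the 5 terms shows the dominant one is 9 · n^(5/2). Hence f(n) ∈ Θ(n^(5/2)).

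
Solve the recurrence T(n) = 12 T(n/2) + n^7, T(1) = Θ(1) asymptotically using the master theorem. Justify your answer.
T(n) = Θ(n^7)

log_2 12 ≈ 3.585. f(n) = n^7 dominates n^(log_2 12) since 7 > 3.585, and the regularity condition a·f(n/b) = 12·(n/2)^7 = (12/128)·n^7 ≤ c·f(n) holds with c = 12/128 ≈ 0.0938 < 1. So this is Case 3: T(n) = Θ(f(n)) = Θ(n^7).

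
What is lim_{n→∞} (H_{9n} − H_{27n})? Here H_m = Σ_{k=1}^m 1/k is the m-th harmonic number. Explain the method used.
lim = ln(9/27) = −ln 3

Euler-Maclaurin gives H_m = ln m + γ + 1/(2m) + O(1/m^2). The γ and O(1/m) terms cancel in the difference:
  H_{9n} − H_{27n} = ln(9n) − ln(27n) + O(1/n) = ln(9/27) + O(1/n).
Hence the limit is ln(9/27) = −ln 3.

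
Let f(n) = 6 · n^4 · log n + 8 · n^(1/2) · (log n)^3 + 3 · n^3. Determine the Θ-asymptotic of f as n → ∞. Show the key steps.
f(n) ∈ Θ(n^4 · log n)

Compare the terms by growth order. For large n, n^a · (log n)^b dominates n^a' · (log n)^b' iff a > a', or (a = a' and b > b'). Ranking the 3 terms shows the dominant one is 6 · n^4 · log n. Hence f(n) ∈ Θ(n^4 · log n).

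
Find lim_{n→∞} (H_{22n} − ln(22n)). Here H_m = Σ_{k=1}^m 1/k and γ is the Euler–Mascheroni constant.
lim = γ

By Euler-Maclaurin, H_m = ln m + γ + O(1/m). So
  H_{22n} − ln(22n) = ln(22n) + γ − ln(22n) + O(1/n)
                       = ln(22/22) + γ + O(1/n).
Hence the limit is γ (since ln 1 = 0).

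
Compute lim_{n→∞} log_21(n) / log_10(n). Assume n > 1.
lim = ln(10) / ln(21) = log_21(10)

Change of base: log_21(n) = ln n / ln 21 and log_10(n) = ln n / ln 10. The ratio is (ln n / ln 21) · (ln 10 / ln n) = ln 10 / ln 21, a constant independent of n. So the limit is ln 10 / ln 21 = log_21(10).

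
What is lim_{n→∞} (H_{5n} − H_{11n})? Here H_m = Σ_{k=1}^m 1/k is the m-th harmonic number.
lim = ln(5/11)

Euler-Maclaurin gives H_m = ln m + γ + 1/(2m) + O(1/m^2). The γ and O(1/m) terms cancel in the difference:
  H_{5n} − H_{11n} = ln(5n) − ln(11n) + O(1/n) = ln(5/11) + O(1/n).
Hence the limit is ln(5/11).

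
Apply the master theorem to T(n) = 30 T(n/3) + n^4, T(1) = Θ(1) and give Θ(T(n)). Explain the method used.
T(n) = Θ(n^4)

log_3 30 ≈ 3.096. f(n) = n^4 dominates n^(log_3 30) since 4 > 3.096, and the regularity condition a·f(n/b) = 30·(n/3)^4 = (30/81)·n^4 ≤ c·f(n) holds with c = 30/81 ≈ 0.37 < 1. So this is Case 3: T(n) = Θ(f(n)) = Θ(n^4).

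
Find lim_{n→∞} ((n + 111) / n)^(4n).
lim = e^444

Rewrite as (1 + 111/n)^(4n). By the standard limit (1 + x/n)^n → e^x, we have (1 + 111/n)^n → e^111, and raising to the 4th power gives e^444.
More precisely, ln[(1 + 111/n)^(4n)] = 4n · ln(1 + 111/n) = 4n · (111/n + O(1/n^2)) = 444 + O(1/n) → 444.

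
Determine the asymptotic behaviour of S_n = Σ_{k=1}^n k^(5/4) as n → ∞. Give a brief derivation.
S_n ~ (4/9) · n^(9/4)

Integral comparison: Σ_{k=1}^n k^(5/4) = ∫_0^n x^(5/4) dx + O(n^(5/4)). The integral is n^(1 + 5/4) / (1 + 5/4) = n^((5+4)/4) / ((5+4)/4) = (4/9) · n^(9/4).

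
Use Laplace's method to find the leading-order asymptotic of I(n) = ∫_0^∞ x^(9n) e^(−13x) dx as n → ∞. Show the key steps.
I(n) ~ (sqrt(2π·9n) / 13) · (9n/(13e))^(9n)

Write the integrand as exp(9n ln x − 13x) and set f(x) = 9n ln x − 13x. Then f'(x) = 9n/x − 13 = 0 at x* = 9n/13, and f''(x*) = −9n/x*^2 = −13^2/(9n). Laplace's method (interior maximum) gives
  I(n) ~ e^(f(x*)) · sqrt(2π / |f''(x*)|)
        = exp(9n ln(9n/13) − 9n) · sqrt(2π · 9n / 13^2)
        = (9n/13)^(9n) e^(−9n) · sqrt(2π·9n) / 13
        = (sqrt(2π·9n) / 13) · (9n/(13e))^(9n).
This matches Γ(9n+1)/13^(9n+1) with Stirling applied to Γ.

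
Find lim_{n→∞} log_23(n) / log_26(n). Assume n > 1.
lim = ln(26) / ln(23) = log_23(26)

Change of base: log_23(n) = ln n / ln 23 and log_26(n) = ln n / ln 26. The ratio is (ln n / ln 23) · (ln 26 / ln n) = ln 26 / ln 23, a constant independent of n. So the limit is ln 26 / ln 23 = log_23(26).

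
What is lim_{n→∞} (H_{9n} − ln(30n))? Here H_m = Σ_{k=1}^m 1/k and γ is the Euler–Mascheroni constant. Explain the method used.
lim = ln(3/10) + γ

By Euler-Maclaurin, H_m = ln m + γ + O(1/m). So
  H_{9n} − ln(30n) = ln(9n) + γ − ln(30n) + O(1/n)
                       = ln(9/30) + γ + O(1/n).
Hence the limit is ln(9/30) + γ (= ln(3/10)).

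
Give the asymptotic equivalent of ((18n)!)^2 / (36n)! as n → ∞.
((18n)!)^2/(36n)! ~ ((2π·18n)^(1/2) / sqrt(2)) · 2^(−2·18n)  →  0

Write N = 18n. Stirling: N! ~ sqrt(2π N)(N/e)^N and (2N)! ~ sqrt(2π·2N)·(2N/e)^(2N).
  (N!)^2/(2N)! ~ (2π N)^(2/2) (N/e)^(2N) / [sqrt(2π·2N) (2N/e)^(2N)]
     = (2π N)^(2/2) / sqrt(2π·2N) · (N/(2N))^(2N)
     = (2π N)^((2−1)/2) / sqrt(2) · 2^(−2N).
Since 2^2 > 1, the factor 2^(−2N) decays exponentially, so the ratio → 0. Substituting N = 18n gives the stated form.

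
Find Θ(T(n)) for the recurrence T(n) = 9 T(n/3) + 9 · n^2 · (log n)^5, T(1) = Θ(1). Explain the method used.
T(n) = Θ(n^2 · (log n)^6)

Here log_3 9 = 2 and f(n) = 9 · n^2 · (log n)^5 = Θ(n^(log_3 9) · (log n)^5). This is the extended Case 2 of the master theorem (f matches the critical exponent up to log factors), giving T(n) = Θ(n^(log_3 9) · (log n)^(5+1)) = Θ(n^2 · (log n)^6).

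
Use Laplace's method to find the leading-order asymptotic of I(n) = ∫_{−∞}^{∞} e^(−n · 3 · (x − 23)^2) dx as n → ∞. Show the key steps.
I(n) = sqrt(π/(3n))

Here φ(x) = 3 · (x − 23)^2 has its unique minimum at x* = 23 with φ(x*) = 0 and φ''(x*) = 6. Laplace's method gives
  I(n) ~ e^(−n φ(x*)) · sqrt(2π / (n · φ''(x*))) = sqrt(2π / (6n)) = sqrt(π/(3n)).
This is exact: substituting u = (x − 23)·sqrt(3n) gives I(n) = (1/sqrt(3n)) ∫_{−∞}^{∞} e^(−u^2) du = sqrt(π/(3n)).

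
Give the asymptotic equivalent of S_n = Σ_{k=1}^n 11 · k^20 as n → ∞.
S_n ~ 11 · n^21 / 21

By integral comparison (Euler-Maclaurin), Σ_{k=1}^n 11 · k^20 = 11 · ∫_0^n x^20 dx + O(n^20) = 11 · n^21/21 + O(n^20). (Equivalently, Faulhaber's formula gives the same leading term.)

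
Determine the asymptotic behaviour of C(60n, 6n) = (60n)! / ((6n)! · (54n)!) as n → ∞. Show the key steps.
C(60n, 6n) ~ (10000000000/387420489)^(6n) · sqrt(5/(9π·6n))

Write N = 6n. Apply Stirling to each factorial:
  (10N)! ~ sqrt(2π·10N) · (10N/e)^(10N),
  N! ~ sqrt(2π N) · (N/e)^N,
  (9N)! ~ sqrt(2π·9N) · (9N/e)^(9N).
The exponential factors combine to (10N)^(10N) / (N^N · (9N)^(9N)) = 10^(10N)/9^(9N) = (10^10/9^9)^N = (10000000000/387420489)^N.
The square-root prefactors combine to sqrt(2π·10N) / (sqrt(2π N)·sqrt(2π·9N)) = sqrt(10 / (2π·9·N)) = sqrt(5/(9π·6n)).
Substituting N = 6n: C(60n, 6n) ~ (10000000000/387420489)^(6n) · sqrt(5/(9π·6n)).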